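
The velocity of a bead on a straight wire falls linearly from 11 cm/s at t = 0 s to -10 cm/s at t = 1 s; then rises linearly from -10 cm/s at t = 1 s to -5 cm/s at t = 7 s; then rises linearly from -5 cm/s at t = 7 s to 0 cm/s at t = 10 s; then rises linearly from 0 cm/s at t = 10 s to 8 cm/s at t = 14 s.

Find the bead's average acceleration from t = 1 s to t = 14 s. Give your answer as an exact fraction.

Average acceleration = Δv/Δt = (8 − -10)/(14 − 1) = 18/13 cm/s².

18/13 cm/s²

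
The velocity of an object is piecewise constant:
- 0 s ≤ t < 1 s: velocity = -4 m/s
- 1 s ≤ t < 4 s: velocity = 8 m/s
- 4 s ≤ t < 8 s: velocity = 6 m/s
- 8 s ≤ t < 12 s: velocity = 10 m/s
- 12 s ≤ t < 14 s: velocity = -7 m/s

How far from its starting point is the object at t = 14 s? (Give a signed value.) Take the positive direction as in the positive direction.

Net displacement equals the area under the velocity-time graph (areas below the axis count negative).
0–1 s: -4 × 1 = -4 m
1–4 s: 8 × 3 = 24 m
4–8 s: 6 × 4 = 24 m
8–12 s: 10 × 4 = 40 m
12–14 s: -7 × 2 = -14 m
Net displacement = 70 m

70 m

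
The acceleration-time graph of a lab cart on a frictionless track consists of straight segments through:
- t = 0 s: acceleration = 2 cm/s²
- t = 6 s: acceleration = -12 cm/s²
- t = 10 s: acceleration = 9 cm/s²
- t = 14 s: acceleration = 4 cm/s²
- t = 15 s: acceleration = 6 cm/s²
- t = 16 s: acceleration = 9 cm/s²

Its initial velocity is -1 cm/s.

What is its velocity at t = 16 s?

1.5 cm/s

Δv equals the area under the a-t graph; then v = v₀ + Δv.
0–6 s: ½(2 + -12)(6) = -30 cm/s
6–10 s: ½(-12 + 9)(4) = -6 cm/s
10–14 s: ½(9 + 4)(4) = 26 cm/s
14–15 s: ½(4 + 6)(1) = 5 cm/s
15–16 s: ½(6 + 9)(1) = 7.5 cm/s
Δv = 2.5 cm/s, so v(16) = -1 + (2.5) = 1.5 cm/s.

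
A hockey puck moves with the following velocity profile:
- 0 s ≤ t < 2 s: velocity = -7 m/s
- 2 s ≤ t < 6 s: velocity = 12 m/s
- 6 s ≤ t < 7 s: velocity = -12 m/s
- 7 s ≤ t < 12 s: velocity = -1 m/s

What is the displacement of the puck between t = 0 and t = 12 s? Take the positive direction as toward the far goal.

17 m

Net displacement equals the area under the velocity-time graph (areas below the axis count negative).
0–2 s: -7 × 2 = -14 m
2–6 s: 12 × 4 = 48 m
6–7 s: -12 × 1 = -12 m
7–12 s: -1 × 5 = -5 m
Net displacement = 17 m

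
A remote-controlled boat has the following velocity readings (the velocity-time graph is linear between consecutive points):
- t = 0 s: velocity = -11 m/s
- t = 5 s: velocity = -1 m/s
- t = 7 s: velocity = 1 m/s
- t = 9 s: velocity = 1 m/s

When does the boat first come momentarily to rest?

t = 6 s

v changes sign on 5–7 s (from -1 to 1); the graph is linear there, so v = 0 at t = 5 + (1)·(7 − 5)/(1 − -1) = 6 s.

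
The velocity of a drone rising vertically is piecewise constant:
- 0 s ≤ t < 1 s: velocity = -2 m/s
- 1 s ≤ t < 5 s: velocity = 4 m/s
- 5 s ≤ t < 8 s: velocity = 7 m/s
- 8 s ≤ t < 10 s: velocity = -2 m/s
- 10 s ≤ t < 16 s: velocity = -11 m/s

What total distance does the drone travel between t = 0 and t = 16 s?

109 m

Total distance travelled is ∫|v| dt — sum the magnitudes of each area piece.
0–1 s: |-2| × 1 = 2 m
1–5 s: |4| × 4 = 16 m
5–8 s: |7| × 3 = 21 m
8–10 s: |-2| × 2 = 4 m
10–16 s: |-11| × 6 = 66 m
Total distance = 109 m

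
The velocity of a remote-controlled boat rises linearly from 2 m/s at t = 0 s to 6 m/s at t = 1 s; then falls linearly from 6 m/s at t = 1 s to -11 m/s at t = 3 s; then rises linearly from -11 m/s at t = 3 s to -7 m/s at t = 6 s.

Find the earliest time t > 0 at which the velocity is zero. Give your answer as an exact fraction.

v changes sign on 1–3 s (from 6 to -11); the graph is linear there, so v = 0 at t = 1 + (-6)·(3 − 1)/(-11 − 6) = 29/17 s.

t = 29/17 s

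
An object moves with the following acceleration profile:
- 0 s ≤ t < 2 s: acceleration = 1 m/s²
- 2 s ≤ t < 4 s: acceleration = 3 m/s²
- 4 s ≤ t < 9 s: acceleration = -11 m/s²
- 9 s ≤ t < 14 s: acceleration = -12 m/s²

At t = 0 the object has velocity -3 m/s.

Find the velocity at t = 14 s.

Δv equals the area under the a-t graph; then v = v₀ + Δv.
0–2 s: 1 × 2 = 2 m/s
2–4 s: 3 × 2 = 6 m/s
4–9 s: -11 × 5 = -55 m/s
9–14 s: -12 × 5 = -60 m/s
Δv = -107 m/s, so v(14) = -3 + (-107) = -110 m/s.

-110 m/s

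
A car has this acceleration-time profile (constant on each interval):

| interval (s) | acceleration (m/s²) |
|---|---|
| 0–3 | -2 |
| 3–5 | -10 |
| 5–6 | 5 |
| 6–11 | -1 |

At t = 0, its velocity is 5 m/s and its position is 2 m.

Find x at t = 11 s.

-125 m

On each constant-a segment, Δv = aΔt and Δx = v₀Δt + ½aΔt²; chain segment to segment.
0–3 s: v starts 5 m/s; Δx = 5·3 + ½·-2·3² = 6 m; v ends -1 m/s.
3–5 s: v starts -1 m/s; Δx = -1·2 + ½·-10·2² = -22 m; v ends -21 m/s.
5–6 s: v starts -21 m/s; Δx = -21·1 + ½·5·1² = -18.5 m; v ends -16 m/s.
6–11 s: v starts -16 m/s; Δx = -16·5 + ½·-1·5² = -92.5 m; v ends -21 m/s.
x(11) = 2 + Σ Δx = -125 m.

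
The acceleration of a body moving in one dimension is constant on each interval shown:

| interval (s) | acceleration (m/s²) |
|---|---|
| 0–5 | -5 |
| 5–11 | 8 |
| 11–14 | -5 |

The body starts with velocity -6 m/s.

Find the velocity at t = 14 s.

Δv equals the area under the a-t graph; then v = v₀ + Δv.
0–5 s: -5 × 5 = -25 m/s
5–11 s: 8 × 6 = 48 m/s
11–14 s: -5 × 3 = -15 m/s
Δv = 8 m/s, so v(14) = -6 + (8) = 2 m/s.

2 m/s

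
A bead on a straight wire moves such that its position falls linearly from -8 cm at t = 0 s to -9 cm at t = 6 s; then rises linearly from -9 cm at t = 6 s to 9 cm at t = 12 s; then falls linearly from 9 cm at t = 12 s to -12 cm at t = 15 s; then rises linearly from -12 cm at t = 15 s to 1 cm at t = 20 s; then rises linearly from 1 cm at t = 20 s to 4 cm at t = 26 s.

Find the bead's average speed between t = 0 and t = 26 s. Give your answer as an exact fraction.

Average speed = (total path length)/(elapsed time); on a piecewise-linear x-t graph the path length is Σ|Δx|.
0–6 s: |Δx| = |-9 − -8| = 1 cm
6–12 s: |Δx| = |9 − -9| = 18 cm
12–15 s: |Δx| = |-12 − 9| = 21 cm
15–20 s: |Δx| = |1 − -12| = 13 cm
20–26 s: |Δx| = |4 − 1| = 3 cm
Total path = 56 cm; average speed = 56/26 = 28/13 cm/s.

28/13 cm/s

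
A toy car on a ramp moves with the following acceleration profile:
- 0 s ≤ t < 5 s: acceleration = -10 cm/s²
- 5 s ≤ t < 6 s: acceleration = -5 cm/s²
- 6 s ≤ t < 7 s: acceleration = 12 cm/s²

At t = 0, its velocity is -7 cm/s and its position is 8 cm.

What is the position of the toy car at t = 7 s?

On each constant-a segment, Δv = aΔt and Δx = v₀Δt + ½aΔt²; chain segment to segment.
0–5 s: v starts -7 cm/s; Δx = -7·5 + ½·-10·5² = -160 cm; v ends -57 cm/s.
5–6 s: v starts -57 cm/s; Δx = -57·1 + ½·-5·1² = -59.5 cm; v ends -62 cm/s.
6–7 s: v starts -62 cm/s; Δx = -62·1 + ½·12·1² = -56 cm; v ends -50 cm/s.
x(7) = 8 + Σ Δx = -267.5 cm.

-267.5 cm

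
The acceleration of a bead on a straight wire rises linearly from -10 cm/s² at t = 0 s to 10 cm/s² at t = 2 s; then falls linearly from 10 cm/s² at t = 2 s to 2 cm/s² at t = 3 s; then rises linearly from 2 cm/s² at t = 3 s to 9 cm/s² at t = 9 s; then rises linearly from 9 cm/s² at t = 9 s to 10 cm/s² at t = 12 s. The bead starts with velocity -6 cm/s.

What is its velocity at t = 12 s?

61.5 cm/s

Δv equals the area under the a-t graph; then v = v₀ + Δv.
0–2 s: ½(-10 + 10)(2) = 0 cm/s
2–3 s: ½(10 + 2)(1) = 6 cm/s
3–9 s: ½(2 + 9)(6) = 33 cm/s
9–12 s: ½(9 + 10)(3) = 28.5 cm/s
Δv = 67.5 cm/s, so v(12) = -6 + (67.5) = 61.5 cm/s.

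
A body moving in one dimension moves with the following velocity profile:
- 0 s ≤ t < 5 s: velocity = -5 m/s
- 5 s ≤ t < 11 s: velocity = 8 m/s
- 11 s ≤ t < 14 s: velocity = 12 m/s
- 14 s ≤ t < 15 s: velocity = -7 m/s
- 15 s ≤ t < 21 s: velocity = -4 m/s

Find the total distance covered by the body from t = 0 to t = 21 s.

140 m

Total distance travelled is ∫|v| dt — sum the magnitudes of each area piece.
0–5 s: |-5| × 5 = 25 m
5–11 s: |8| × 6 = 48 m
11–14 s: |12| × 3 = 36 m
14–15 s: |-7| × 1 = 7 m
15–21 s: |-4| × 6 = 24 m
Total distance = 140 m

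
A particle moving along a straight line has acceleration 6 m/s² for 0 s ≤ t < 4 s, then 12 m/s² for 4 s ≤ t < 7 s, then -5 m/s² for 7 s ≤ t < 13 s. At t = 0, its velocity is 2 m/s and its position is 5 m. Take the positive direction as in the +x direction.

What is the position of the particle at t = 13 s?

475 m

On each constant-a segment, Δv = aΔt and Δx = v₀Δt + ½aΔt²; chain segment to segment.
0–4 s: v starts 2 m/s; Δx = 2·4 + ½·6·4² = 56 m; v ends 26 m/s.
4–7 s: v starts 26 m/s; Δx = 26·3 + ½·12·3² = 132 m; v ends 62 m/s.
7–13 s: v starts 62 m/s; Δx = 62·6 + ½·-5·6² = 282 m; v ends 32 m/s.
x(13) = 5 + Σ Δx = 475 m.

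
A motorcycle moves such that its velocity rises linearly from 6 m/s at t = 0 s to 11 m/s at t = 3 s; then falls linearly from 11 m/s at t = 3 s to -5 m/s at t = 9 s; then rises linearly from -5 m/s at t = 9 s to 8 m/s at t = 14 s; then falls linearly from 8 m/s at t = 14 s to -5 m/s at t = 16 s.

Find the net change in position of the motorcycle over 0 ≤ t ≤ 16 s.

54 m

Displacement is the signed area under the v-t curve.
0–3 s: ½(6 + 11)(3) = 25.5 m
3–9 s: ½(11 + -5)(6) = 18 m
9–14 s: ½(-5 + 8)(5) = 7.5 m
14–16 s: ½(8 + -5)(2) = 3 m
Net displacement = 54 m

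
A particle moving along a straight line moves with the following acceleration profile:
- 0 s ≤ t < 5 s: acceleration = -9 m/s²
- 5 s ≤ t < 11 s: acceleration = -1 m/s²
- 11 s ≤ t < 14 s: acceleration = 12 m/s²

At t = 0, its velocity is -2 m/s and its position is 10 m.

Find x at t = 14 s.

On each constant-a segment, Δv = aΔt and Δx = v₀Δt + ½aΔt²; chain segment to segment.
0–5 s: v starts -2 m/s; Δx = -2·5 + ½·-9·5² = -122.5 m; v ends -47 m/s.
5–11 s: v starts -47 m/s; Δx = -47·6 + ½·-1·6² = -300 m; v ends -53 m/s.
11–14 s: v starts -53 m/s; Δx = -53·3 + ½·12·3² = -105 m; v ends -17 m/s.
x(14) = 10 + Σ Δx = -517.5 m.

-517.5 m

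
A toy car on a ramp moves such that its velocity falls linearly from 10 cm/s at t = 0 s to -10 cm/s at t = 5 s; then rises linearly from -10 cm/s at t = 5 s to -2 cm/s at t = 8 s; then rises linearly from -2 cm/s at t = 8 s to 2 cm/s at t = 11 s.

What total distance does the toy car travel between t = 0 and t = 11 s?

46 cm

Total distance travelled is ∫|v| dt — sum the magnitudes of each area piece.
0–5 s: v = 0 at t = 2.5 s; triangle areas 12.5 + 12.5 = 25 cm
5–8 s: |½(-10 + -2)(3)| = 18 cm
8–11 s: v = 0 at t = 9.5 s; triangle areas 1.5 + 1.5 = 3 cm
Total distance = 46 cm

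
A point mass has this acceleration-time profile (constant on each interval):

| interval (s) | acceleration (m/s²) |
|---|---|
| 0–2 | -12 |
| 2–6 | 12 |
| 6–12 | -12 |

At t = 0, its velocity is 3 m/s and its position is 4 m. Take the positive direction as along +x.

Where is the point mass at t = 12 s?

On each constant-a segment, Δv = aΔt and Δx = v₀Δt + ½aΔt²; chain segment to segment.
0–2 s: v starts 3 m/s; Δx = 3·2 + ½·-12·2² = -18 m; v ends -21 m/s.
2–6 s: v starts -21 m/s; Δx = -21·4 + ½·12·4² = 12 m; v ends 27 m/s.
6–12 s: v starts 27 m/s; Δx = 27·6 + ½·-12·6² = -54 m; v ends -45 m/s.
x(12) = 4 + Σ Δx = -56 m.

-56 m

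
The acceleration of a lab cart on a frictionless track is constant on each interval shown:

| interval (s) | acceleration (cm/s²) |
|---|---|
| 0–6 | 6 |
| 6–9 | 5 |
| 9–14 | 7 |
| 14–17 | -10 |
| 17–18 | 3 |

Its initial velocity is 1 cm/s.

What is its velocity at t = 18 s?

Δv equals the area under the a-t graph; then v = v₀ + Δv.
0–6 s: 6 × 6 = 36 cm/s
6–9 s: 5 × 3 = 15 cm/s
9–14 s: 7 × 5 = 35 cm/s
14–17 s: -10 × 3 = -30 cm/s
17–18 s: 3 × 1 = 3 cm/s
Δv = 59 cm/s, so v(18) = 1 + (59) = 60 cm/s.

60 cm/s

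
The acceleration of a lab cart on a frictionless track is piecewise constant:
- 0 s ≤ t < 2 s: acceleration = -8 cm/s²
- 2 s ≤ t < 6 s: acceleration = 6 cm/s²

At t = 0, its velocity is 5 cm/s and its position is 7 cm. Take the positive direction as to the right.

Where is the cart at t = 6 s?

5 cm

On each constant-a segment, Δv = aΔt and Δx = v₀Δt + ½aΔt²; chain segment to segment.
0–2 s: v starts 5 cm/s; Δx = 5·2 + ½·-8·2² = -6 cm; v ends -11 cm/s.
2–6 s: v starts -11 cm/s; Δx = -11·4 + ½·6·4² = 4 cm; v ends 13 cm/s.
x(6) = 7 + Σ Δx = 5 cm.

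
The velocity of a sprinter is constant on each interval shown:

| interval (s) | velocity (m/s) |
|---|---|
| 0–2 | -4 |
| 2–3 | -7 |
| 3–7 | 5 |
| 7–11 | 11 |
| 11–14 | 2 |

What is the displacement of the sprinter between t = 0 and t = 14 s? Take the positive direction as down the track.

55 m

Net displacement equals the area under the velocity-time graph (areas below the axis count negative).
0–2 s: -4 × 2 = -8 m
2–3 s: -7 × 1 = -7 m
3–7 s: 5 × 4 = 20 m
7–11 s: 11 × 4 = 44 m
11–14 s: 2 × 3 = 6 m
Net displacement = 55 m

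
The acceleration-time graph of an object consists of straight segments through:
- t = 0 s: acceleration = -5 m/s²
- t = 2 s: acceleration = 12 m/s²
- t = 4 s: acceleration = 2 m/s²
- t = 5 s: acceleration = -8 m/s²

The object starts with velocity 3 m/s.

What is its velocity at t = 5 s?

Δv equals the area under the a-t graph; then v = v₀ + Δv.
0–2 s: ½(-5 + 12)(2) = 7 m/s
2–4 s: ½(12 + 2)(2) = 14 m/s
4–5 s: ½(2 + -8)(1) = -3 m/s
Δv = 18 m/s, so v(5) = 3 + (18) = 21 m/s.

21 m/s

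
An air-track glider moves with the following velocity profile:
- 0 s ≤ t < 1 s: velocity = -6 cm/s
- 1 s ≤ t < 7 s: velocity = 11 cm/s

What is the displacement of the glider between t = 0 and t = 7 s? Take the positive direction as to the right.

Net displacement equals the area under the velocity-time graph (areas below the axis count negative).
0–1 s: -6 × 1 = -6 cm
1–7 s: 11 × 6 = 66 cm
Net displacement = 60 cm

60 cm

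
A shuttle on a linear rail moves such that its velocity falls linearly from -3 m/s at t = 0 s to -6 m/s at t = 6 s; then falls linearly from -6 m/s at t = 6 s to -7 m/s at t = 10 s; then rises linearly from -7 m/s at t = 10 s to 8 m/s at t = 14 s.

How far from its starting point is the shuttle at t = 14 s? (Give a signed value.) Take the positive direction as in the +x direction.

-51 m

Net displacement equals the area under the velocity-time graph (areas below the axis count negative).
0–6 s: ½(-3 + -6)(6) = -27 m
6–10 s: ½(-6 + -7)(4) = -26 m
10–14 s: ½(-7 + 8)(4) = 2 m
Net displacement = -51 m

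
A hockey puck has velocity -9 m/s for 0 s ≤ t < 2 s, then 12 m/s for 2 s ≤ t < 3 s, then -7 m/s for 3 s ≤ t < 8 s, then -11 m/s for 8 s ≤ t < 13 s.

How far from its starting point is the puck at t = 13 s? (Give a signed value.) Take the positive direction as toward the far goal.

Displacement is the signed area under the v-t curve.
0–2 s: -9 × 2 = -18 m
2–3 s: 12 × 1 = 12 m
3–8 s: -7 × 5 = -35 m
8–13 s: -11 × 5 = -55 m
Net displacement = -96 m

-96 m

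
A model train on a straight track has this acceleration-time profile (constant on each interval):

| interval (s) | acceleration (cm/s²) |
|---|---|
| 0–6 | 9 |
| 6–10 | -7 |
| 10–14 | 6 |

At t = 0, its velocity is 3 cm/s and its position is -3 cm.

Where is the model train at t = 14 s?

On each constant-a segment, Δv = aΔt and Δx = v₀Δt + ½aΔt²; chain segment to segment.
0–6 s: v starts 3 cm/s; Δx = 3·6 + ½·9·6² = 180 cm; v ends 57 cm/s.
6–10 s: v starts 57 cm/s; Δx = 57·4 + ½·-7·4² = 172 cm; v ends 29 cm/s.
10–14 s: v starts 29 cm/s; Δx = 29·4 + ½·6·4² = 164 cm; v ends 53 cm/s.
x(14) = -3 + Σ Δx = 513 cm.

513 cm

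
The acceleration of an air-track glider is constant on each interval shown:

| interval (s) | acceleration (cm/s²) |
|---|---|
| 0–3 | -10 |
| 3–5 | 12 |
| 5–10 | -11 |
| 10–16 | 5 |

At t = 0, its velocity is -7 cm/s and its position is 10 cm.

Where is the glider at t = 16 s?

-626.5 cm

On each constant-a segment, Δv = aΔt and Δx = v₀Δt + ½aΔt²; chain segment to segment.
0–3 s: v starts -7 cm/s; Δx = -7·3 + ½·-10·3² = -66 cm; v ends -37 cm/s.
3–5 s: v starts -37 cm/s; Δx = -37·2 + ½·12·2² = -50 cm; v ends -13 cm/s.
5–10 s: v starts -13 cm/s; Δx = -13·5 + ½·-11·5² = -202.5 cm; v ends -68 cm/s.
10–16 s: v starts -68 cm/s; Δx = -68·6 + ½·5·6² = -318 cm; v ends -38 cm/s.
x(16) = 10 + Σ Δx = -626.5 cm.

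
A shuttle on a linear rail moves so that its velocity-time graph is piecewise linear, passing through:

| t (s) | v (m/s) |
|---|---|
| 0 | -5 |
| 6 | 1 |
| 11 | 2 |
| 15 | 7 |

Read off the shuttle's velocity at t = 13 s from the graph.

On 11–15 s the graph is linear from 2 to 7 m/s: v(13) = 2 + (7 − 2)·(13 − 11)/(15 − 11) = 4.5 m/s.

4.5 m/s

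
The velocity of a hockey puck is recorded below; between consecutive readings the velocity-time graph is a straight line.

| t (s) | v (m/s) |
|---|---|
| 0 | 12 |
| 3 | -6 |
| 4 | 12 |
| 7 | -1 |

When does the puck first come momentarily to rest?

v changes sign on 0–3 s (from 12 to -6); the graph is linear there, so v = 0 at t = 0 + (-12)·(3 − 0)/(-6 − 12) = 2 s.

t = 2 s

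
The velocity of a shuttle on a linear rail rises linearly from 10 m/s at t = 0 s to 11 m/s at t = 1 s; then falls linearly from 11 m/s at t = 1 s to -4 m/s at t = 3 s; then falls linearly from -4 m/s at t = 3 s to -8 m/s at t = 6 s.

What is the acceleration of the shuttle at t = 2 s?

-7.5 m/s²

Acceleration is the slope of the v-t graph on 1–3 s: (-4 − 11)/(3 − 1) = -7.5 m/s².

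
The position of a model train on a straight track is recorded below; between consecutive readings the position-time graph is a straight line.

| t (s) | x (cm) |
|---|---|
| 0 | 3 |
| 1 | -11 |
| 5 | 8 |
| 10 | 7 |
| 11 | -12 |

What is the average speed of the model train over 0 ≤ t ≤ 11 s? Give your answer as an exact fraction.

Average speed = (total path length)/(elapsed time); on a piecewise-linear x-t graph the path length is Σ|Δx|.
0–1 s: |Δx| = |-11 − 3| = 14 cm
1–5 s: |Δx| = |8 − -11| = 19 cm
5–10 s: |Δx| = |7 − 8| = 1 cm
10–11 s: |Δx| = |-12 − 7| = 19 cm
Total path = 53 cm; average speed = 53/11 = 53/11 cm/s.

53/11 cm/s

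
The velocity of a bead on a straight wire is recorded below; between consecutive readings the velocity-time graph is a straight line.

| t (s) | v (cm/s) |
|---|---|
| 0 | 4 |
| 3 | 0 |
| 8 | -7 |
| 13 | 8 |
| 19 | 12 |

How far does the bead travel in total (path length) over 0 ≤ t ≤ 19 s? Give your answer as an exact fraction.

307/3 cm

Total distance travelled is ∫|v| dt — sum the magnitudes of each area piece.
0–3 s: |½(4 + 0)(3)| = 6 cm
3–8 s: |½(0 + -7)(5)| = 17.5 cm
8–13 s: v = 0 at t = 31/3 s; triangle areas 49/6 + 32/3 = 113/6 cm
13–19 s: |½(8 + 12)(6)| = 60 cm
Total distance = 307/3 cm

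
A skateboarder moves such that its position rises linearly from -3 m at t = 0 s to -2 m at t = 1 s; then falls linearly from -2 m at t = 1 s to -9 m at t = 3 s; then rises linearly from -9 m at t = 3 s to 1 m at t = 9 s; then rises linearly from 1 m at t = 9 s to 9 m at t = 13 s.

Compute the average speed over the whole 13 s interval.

Average speed = (total path length)/(elapsed time); on a piecewise-linear x-t graph the path length is Σ|Δx|.
0–1 s: |Δx| = |-2 − -3| = 1 m
1–3 s: |Δx| = |-9 − -2| = 7 m
3–9 s: |Δx| = |1 − -9| = 10 m
9–13 s: |Δx| = |9 − 1| = 8 m
Total path = 26 m; average speed = 26/13 = 2 m/s.

2 m/s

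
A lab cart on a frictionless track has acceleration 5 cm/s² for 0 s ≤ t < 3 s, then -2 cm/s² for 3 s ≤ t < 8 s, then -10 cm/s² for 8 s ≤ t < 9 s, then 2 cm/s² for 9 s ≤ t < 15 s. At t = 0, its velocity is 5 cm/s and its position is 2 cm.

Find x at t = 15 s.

155.5 cm

On each constant-a segment, Δv = aΔt and Δx = v₀Δt + ½aΔt²; chain segment to segment.
0–3 s: v starts 5 cm/s; Δx = 5·3 + ½·5·3² = 37.5 cm; v ends 20 cm/s.
3–8 s: v starts 20 cm/s; Δx = 20·5 + ½·-2·5² = 75 cm; v ends 10 cm/s.
8–9 s: v starts 10 cm/s; Δx = 10·1 + ½·-10·1² = 5 cm; v ends 0 cm/s.
9–15 s: v starts 0 cm/s; Δx = 0·6 + ½·2·6² = 36 cm; v ends 12 cm/s.
x(15) = 2 + Σ Δx = 155.5 cm.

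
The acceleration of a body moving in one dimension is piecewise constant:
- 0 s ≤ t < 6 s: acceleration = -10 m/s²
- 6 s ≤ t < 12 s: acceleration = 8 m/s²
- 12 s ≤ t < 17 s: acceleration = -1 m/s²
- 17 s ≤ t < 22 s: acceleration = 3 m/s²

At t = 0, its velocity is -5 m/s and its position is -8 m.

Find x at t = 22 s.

-634 m

On each constant-a segment, Δv = aΔt and Δx = v₀Δt + ½aΔt²; chain segment to segment.
0–6 s: v starts -5 m/s; Δx = -5·6 + ½·-10·6² = -210 m; v ends -65 m/s.
6–12 s: v starts -65 m/s; Δx = -65·6 + ½·8·6² = -246 m; v ends -17 m/s.
12–17 s: v starts -17 m/s; Δx = -17·5 + ½·-1·5² = -97.5 m; v ends -22 m/s.
17–22 s: v starts -22 m/s; Δx = -22·5 + ½·3·5² = -72.5 m; v ends -7 m/s.
x(22) = -8 + Σ Δx = -634 m.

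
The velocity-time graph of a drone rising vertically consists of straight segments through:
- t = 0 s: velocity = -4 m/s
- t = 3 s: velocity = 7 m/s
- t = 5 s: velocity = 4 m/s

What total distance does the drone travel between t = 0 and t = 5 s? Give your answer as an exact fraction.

437/22 m

Total distance travelled is ∫|v| dt — sum the magnitudes of each area piece.
0–3 s: v = 0 at t = 12/11 s; triangle areas 24/11 + 147/22 = 195/22 m
3–5 s: |½(7 + 4)(2)| = 11 m
Total distance = 437/22 m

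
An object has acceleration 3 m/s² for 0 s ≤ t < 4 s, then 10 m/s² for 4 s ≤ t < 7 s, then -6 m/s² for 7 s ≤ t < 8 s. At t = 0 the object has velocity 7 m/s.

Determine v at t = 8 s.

43 m/s

Δv equals the area under the a-t graph; then v = v₀ + Δv.
0–4 s: 3 × 4 = 12 m/s
4–7 s: 10 × 3 = 30 m/s
7–8 s: -6 × 1 = -6 m/s
Δv = 36 m/s, so v(8) = 7 + (36) = 43 m/s.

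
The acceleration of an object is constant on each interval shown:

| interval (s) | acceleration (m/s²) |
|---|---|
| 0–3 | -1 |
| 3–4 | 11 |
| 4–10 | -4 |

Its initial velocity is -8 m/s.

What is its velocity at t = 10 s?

Δv equals the area under the a-t graph; then v = v₀ + Δv.
0–3 s: -1 × 3 = -3 m/s
3–4 s: 11 × 1 = 11 m/s
4–10 s: -4 × 6 = -24 m/s
Δv = -16 m/s, so v(10) = -8 + (-16) = -24 m/s.

-24 m/s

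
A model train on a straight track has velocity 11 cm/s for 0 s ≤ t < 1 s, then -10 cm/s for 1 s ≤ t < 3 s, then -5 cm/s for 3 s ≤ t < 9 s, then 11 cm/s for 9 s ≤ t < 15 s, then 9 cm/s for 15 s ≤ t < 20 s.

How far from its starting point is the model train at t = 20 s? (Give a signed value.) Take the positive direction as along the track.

72 cm

Net displacement equals the area under the velocity-time graph (areas below the axis count negative).
0–1 s: 11 × 1 = 11 cm
1–3 s: -10 × 2 = -20 cm
3–9 s: -5 × 6 = -30 cm
9–15 s: 11 × 6 = 66 cm
15–20 s: 9 × 5 = 45 cm
Net displacement = 72 cm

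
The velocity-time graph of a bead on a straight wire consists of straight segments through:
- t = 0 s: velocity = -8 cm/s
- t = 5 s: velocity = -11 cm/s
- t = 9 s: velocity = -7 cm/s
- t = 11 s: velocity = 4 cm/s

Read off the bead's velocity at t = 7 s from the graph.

On 5–9 s the graph is linear from -11 to -7 cm/s: v(7) = -11 + (-7 − -11)·(7 − 5)/(9 − 5) = -9 cm/s.

-9 cm/s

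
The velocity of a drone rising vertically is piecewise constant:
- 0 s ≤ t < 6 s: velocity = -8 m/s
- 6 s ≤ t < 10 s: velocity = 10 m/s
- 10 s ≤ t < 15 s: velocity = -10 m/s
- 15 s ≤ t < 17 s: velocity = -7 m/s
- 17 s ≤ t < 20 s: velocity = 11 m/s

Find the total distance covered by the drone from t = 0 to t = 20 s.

Distance (not displacement) is the total path length: add the absolute areas under v-t.
0–6 s: |-8| × 6 = 48 m
6–10 s: |10| × 4 = 40 m
10–15 s: |-10| × 5 = 50 m
15–17 s: |-7| × 2 = 14 m
17–20 s: |11| × 3 = 33 m
Total distance = 185 m

185 m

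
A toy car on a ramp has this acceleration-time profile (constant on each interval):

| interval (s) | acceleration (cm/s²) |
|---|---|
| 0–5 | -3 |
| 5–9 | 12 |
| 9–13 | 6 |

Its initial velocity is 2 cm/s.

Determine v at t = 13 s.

59 cm/s

Δv equals the area under the a-t graph; then v = v₀ + Δv.
0–5 s: -3 × 5 = -15 cm/s
5–9 s: 12 × 4 = 48 cm/s
9–13 s: 6 × 4 = 24 cm/s
Δv = 57 cm/s, so v(13) = 2 + (57) = 59 cm/s.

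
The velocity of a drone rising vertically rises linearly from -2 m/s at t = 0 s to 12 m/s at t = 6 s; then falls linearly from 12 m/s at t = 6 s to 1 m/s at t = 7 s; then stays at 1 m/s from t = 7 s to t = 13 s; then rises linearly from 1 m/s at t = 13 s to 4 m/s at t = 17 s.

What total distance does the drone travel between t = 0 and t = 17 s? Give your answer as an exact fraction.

759/14 m

Distance (not displacement) is the total path length: add the absolute areas under v-t.
0–6 s: v = 0 at t = 6/7 s; triangle areas 6/7 + 216/7 = 222/7 m
6–7 s: |½(12 + 1)(1)| = 6.5 m
7–13 s: |1| × 6 = 6 m
13–17 s: |½(1 + 4)(4)| = 10 m
Total distance = 759/14 m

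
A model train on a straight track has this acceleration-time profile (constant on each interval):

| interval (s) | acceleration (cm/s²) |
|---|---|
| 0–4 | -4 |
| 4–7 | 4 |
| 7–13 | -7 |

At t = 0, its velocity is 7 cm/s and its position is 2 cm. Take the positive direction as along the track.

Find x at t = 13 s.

On each constant-a segment, Δv = aΔt and Δx = v₀Δt + ½aΔt²; chain segment to segment.
0–4 s: v starts 7 cm/s; Δx = 7·4 + ½·-4·4² = -4 cm; v ends -9 cm/s.
4–7 s: v starts -9 cm/s; Δx = -9·3 + ½·4·3² = -9 cm; v ends 3 cm/s.
7–13 s: v starts 3 cm/s; Δx = 3·6 + ½·-7·6² = -108 cm; v ends -39 cm/s.
x(13) = 2 + Σ Δx = -119 cm.

-119 cm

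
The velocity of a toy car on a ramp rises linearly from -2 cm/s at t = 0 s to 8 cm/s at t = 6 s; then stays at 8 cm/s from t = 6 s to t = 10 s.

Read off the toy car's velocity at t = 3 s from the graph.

On 0–6 s the graph is linear from -2 to 8 cm/s: v(3) = -2 + (8 − -2)·(3 − 0)/(6 − 0) = 3 cm/s.

3 cm/s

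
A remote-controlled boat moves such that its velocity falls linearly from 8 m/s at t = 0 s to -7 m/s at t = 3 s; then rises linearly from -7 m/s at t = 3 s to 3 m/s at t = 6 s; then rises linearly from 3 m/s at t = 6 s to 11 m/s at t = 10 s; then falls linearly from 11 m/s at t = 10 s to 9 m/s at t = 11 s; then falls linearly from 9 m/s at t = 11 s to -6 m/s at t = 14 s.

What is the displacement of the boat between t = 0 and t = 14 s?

38 m

Net displacement equals the area under the velocity-time graph (areas below the axis count negative).
0–3 s: ½(8 + -7)(3) = 1.5 m
3–6 s: ½(-7 + 3)(3) = -6 m
6–10 s: ½(3 + 11)(4) = 28 m
10–11 s: ½(11 + 9)(1) = 10 m
11–14 s: ½(9 + -6)(3) = 4.5 m
Net displacement = 38 m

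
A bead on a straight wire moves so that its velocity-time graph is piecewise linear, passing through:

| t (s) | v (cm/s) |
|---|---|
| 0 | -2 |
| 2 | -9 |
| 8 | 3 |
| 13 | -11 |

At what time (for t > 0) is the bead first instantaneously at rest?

t = 6.5 s

v changes sign on 2–8 s (from -9 to 3); the graph is linear there, so v = 0 at t = 2 + (9)·(8 − 2)/(3 − -9) = 6.5 s.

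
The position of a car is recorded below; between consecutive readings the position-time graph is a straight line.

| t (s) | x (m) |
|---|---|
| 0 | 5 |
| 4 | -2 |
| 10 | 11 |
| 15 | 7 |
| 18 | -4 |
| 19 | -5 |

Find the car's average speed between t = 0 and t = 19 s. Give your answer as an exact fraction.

36/19 m/s

Average speed = (total path length)/(elapsed time); on a piecewise-linear x-t graph the path length is Σ|Δx|.
0–4 s: |Δx| = |-2 − 5| = 7 m
4–10 s: |Δx| = |11 − -2| = 13 m
10–15 s: |Δx| = |7 − 11| = 4 m
15–18 s: |Δx| = |-4 − 7| = 11 m
18–19 s: |Δx| = |-5 − -4| = 1 m
Total path = 36 m; average speed = 36/19 = 36/19 m/s.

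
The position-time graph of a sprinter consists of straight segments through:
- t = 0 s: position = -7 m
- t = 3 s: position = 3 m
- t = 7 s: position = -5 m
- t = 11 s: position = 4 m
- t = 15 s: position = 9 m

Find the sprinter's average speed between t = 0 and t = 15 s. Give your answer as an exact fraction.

32/15 m/s

Average speed = (total path length)/(elapsed time); on a piecewise-linear x-t graph the path length is Σ|Δx|.
0–3 s: |Δx| = |3 − -7| = 10 m
3–7 s: |Δx| = |-5 − 3| = 8 m
7–11 s: |Δx| = |4 − -5| = 9 m
11–15 s: |Δx| = |9 − 4| = 5 m
Total path = 32 m; average speed = 32/15 = 32/15 m/s.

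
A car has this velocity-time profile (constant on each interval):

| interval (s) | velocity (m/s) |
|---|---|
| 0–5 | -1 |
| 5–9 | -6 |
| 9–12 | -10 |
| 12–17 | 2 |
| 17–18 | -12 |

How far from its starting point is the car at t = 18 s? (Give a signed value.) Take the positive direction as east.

Displacement is the signed area under the v-t curve.
0–5 s: -1 × 5 = -5 m
5–9 s: -6 × 4 = -24 m
9–12 s: -10 × 3 = -30 m
12–17 s: 2 × 5 = 10 m
17–18 s: -12 × 1 = -12 m
Net displacement = -61 m

-61 m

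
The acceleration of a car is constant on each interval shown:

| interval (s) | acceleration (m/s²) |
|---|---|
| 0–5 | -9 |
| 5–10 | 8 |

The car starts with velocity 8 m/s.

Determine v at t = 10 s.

Δv equals the area under the a-t graph; then v = v₀ + Δv.
0–5 s: -9 × 5 = -45 m/s
5–10 s: 8 × 5 = 40 m/s
Δv = -5 m/s, so v(10) = 8 + (-5) = 3 m/s.

3 m/s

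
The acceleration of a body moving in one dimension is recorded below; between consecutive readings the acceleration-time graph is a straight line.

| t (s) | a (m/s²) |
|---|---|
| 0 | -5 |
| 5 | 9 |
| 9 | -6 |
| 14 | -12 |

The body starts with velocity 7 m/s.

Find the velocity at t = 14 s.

-22 m/s

Δv equals the area under the a-t graph; then v = v₀ + Δv.
0–5 s: ½(-5 + 9)(5) = 10 m/s
5–9 s: ½(9 + -6)(4) = 6 m/s
9–14 s: ½(-6 + -12)(5) = -45 m/s
Δv = -29 m/s, so v(14) = 7 + (-29) = -22 m/s.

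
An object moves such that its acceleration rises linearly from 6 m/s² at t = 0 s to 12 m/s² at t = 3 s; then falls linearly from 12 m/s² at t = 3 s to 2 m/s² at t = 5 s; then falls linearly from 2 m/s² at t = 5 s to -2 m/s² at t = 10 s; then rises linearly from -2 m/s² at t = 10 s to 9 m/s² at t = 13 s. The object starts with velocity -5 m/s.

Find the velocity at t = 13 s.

Δv equals the area under the a-t graph; then v = v₀ + Δv.
0–3 s: ½(6 + 12)(3) = 27 m/s
3–5 s: ½(12 + 2)(2) = 14 m/s
5–10 s: ½(2 + -2)(5) = 0 m/s
10–13 s: ½(-2 + 9)(3) = 10.5 m/s
Δv = 51.5 m/s, so v(13) = -5 + (51.5) = 46.5 m/s.

46.5 m/s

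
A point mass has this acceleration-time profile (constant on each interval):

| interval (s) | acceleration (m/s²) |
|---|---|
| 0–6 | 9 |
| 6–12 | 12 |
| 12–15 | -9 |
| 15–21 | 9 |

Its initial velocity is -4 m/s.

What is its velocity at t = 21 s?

Δv equals the area under the a-t graph; then v = v₀ + Δv.
0–6 s: 9 × 6 = 54 m/s
6–12 s: 12 × 6 = 72 m/s
12–15 s: -9 × 3 = -27 m/s
15–21 s: 9 × 6 = 54 m/s
Δv = 153 m/s, so v(21) = -4 + (153) = 149 m/s.

149 m/s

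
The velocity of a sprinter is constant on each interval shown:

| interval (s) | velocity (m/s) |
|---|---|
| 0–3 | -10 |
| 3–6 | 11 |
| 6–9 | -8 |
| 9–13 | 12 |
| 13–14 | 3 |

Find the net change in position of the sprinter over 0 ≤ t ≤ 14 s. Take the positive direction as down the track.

Net displacement equals the area under the velocity-time graph (areas below the axis count negative).
0–3 s: -10 × 3 = -30 m
3–6 s: 11 × 3 = 33 m
6–9 s: -8 × 3 = -24 m
9–13 s: 12 × 4 = 48 m
13–14 s: 3 × 1 = 3 m
Net displacement = 30 m

30 m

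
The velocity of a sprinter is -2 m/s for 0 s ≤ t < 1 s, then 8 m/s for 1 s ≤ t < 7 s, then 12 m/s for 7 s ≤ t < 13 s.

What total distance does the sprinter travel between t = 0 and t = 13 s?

122 m

Distance (not displacement) is the total path length: add the absolute areas under v-t.
0–1 s: |-2| × 1 = 2 m
1–7 s: |8| × 6 = 48 m
7–13 s: |12| × 6 = 72 m
Total distance = 122 m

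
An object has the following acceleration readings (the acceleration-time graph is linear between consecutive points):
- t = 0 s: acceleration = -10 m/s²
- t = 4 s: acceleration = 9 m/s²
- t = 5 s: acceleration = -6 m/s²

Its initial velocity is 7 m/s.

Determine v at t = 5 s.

6.5 m/s

Δv equals the area under the a-t graph; then v = v₀ + Δv.
0–4 s: ½(-10 + 9)(4) = -2 m/s
4–5 s: ½(9 + -6)(1) = 1.5 m/s
Δv = -0.5 m/s, so v(5) = 7 + (-0.5) = 6.5 m/s.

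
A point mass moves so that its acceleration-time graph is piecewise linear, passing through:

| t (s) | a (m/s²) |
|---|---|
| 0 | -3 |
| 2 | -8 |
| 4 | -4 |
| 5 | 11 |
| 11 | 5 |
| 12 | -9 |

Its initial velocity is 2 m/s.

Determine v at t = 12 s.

28.5 m/s

Δv equals the area under the a-t graph; then v = v₀ + Δv.
0–2 s: ½(-3 + -8)(2) = -11 m/s
2–4 s: ½(-8 + -4)(2) = -12 m/s
4–5 s: ½(-4 + 11)(1) = 3.5 m/s
5–11 s: ½(11 + 5)(6) = 48 m/s
11–12 s: ½(5 + -9)(1) = -2 m/s
Δv = 26.5 m/s, so v(12) = 2 + (26.5) = 28.5 m/s.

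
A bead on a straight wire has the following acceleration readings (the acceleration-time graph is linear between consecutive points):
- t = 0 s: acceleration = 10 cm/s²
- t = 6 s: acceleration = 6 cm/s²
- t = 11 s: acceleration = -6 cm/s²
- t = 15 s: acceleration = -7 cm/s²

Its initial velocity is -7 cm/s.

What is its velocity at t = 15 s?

Δv equals the area under the a-t graph; then v = v₀ + Δv.
0–6 s: ½(10 + 6)(6) = 48 cm/s
6–11 s: ½(6 + -6)(5) = 0 cm/s
11–15 s: ½(-6 + -7)(4) = -26 cm/s
Δv = 22 cm/s, so v(15) = -7 + (22) = 15 cm/s.

15 cm/s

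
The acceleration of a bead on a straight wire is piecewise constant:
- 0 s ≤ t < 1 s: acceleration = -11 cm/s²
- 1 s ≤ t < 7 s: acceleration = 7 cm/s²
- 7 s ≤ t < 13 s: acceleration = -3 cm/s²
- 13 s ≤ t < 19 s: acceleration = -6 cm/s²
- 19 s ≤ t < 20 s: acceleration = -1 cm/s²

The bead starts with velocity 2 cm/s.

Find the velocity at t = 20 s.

-22 cm/s

Δv equals the area under the a-t graph; then v = v₀ + Δv.
0–1 s: -11 × 1 = -11 cm/s
1–7 s: 7 × 6 = 42 cm/s
7–13 s: -3 × 6 = -18 cm/s
13–19 s: -6 × 6 = -36 cm/s
19–20 s: -1 × 1 = -1 cm/s
Δv = -24 cm/s, so v(20) = 2 + (-24) = -22 cm/s.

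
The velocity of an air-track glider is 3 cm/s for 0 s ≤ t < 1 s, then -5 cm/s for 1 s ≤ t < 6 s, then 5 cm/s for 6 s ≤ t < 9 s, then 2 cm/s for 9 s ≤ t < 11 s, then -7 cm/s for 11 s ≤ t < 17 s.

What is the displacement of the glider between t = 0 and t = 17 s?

Displacement is the signed area under the v-t curve.
0–1 s: 3 × 1 = 3 cm
1–6 s: -5 × 5 = -25 cm
6–9 s: 5 × 3 = 15 cm
9–11 s: 2 × 2 = 4 cm
11–17 s: -7 × 6 = -42 cm
Net displacement = -45 cm

-45 cm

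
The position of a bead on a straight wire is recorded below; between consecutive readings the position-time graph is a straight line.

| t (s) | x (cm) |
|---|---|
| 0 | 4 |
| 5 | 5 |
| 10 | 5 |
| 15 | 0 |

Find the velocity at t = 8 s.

Velocity is the slope of the x-t graph on 5–10 s: (5 − 5)/(10 − 5) = 0 cm/s.

0 cm/s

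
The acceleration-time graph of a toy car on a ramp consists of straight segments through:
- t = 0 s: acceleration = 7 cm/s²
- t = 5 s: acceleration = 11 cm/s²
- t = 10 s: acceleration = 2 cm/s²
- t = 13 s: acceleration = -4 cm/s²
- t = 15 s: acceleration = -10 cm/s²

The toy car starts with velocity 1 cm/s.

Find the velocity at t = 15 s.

Δv equals the area under the a-t graph; then v = v₀ + Δv.
0–5 s: ½(7 + 11)(5) = 45 cm/s
5–10 s: ½(11 + 2)(5) = 32.5 cm/s
10–13 s: ½(2 + -4)(3) = -3 cm/s
13–15 s: ½(-4 + -10)(2) = -14 cm/s
Δv = 60.5 cm/s, so v(15) = 1 + (60.5) = 61.5 cm/s.

61.5 cm/s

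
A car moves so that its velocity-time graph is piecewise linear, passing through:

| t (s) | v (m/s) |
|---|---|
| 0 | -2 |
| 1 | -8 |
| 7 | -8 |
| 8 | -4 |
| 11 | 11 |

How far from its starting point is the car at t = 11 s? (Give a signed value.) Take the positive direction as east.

Net displacement equals the area under the velocity-time graph (areas below the axis count negative).
0–1 s: ½(-2 + -8)(1) = -5 m
1–7 s: -8 × 6 = -48 m
7–8 s: ½(-8 + -4)(1) = -6 m
8–11 s: ½(-4 + 11)(3) = 10.5 m
Net displacement = -48.5 m

-48.5 m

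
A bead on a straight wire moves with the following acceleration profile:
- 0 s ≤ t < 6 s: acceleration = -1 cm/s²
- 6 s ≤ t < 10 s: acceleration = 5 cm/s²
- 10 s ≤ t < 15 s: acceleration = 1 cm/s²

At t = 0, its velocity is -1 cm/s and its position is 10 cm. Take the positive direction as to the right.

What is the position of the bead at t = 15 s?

75.5 cm

On each constant-a segment, Δv = aΔt and Δx = v₀Δt + ½aΔt²; chain segment to segment.
0–6 s: v starts -1 cm/s; Δx = -1·6 + ½·-1·6² = -24 cm; v ends -7 cm/s.
6–10 s: v starts -7 cm/s; Δx = -7·4 + ½·5·4² = 12 cm; v ends 13 cm/s.
10–15 s: v starts 13 cm/s; Δx = 13·5 + ½·1·5² = 77.5 cm; v ends 18 cm/s.
x(15) = 10 + Σ Δx = 75.5 cm.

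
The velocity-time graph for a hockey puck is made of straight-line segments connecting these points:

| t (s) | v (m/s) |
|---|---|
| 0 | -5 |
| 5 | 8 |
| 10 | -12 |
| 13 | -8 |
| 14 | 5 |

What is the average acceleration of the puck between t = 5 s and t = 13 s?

Average acceleration = Δv/Δt = (-8 − 8)/(13 − 5) = -2 m/s².

-2 m/s²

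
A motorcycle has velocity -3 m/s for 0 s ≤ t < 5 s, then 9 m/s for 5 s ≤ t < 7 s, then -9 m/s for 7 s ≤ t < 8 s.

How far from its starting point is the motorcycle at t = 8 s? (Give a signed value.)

Net displacement equals the area under the velocity-time graph (areas below the axis count negative).
0–5 s: -3 × 5 = -15 m
5–7 s: 9 × 2 = 18 m
7–8 s: -9 × 1 = -9 m
Net displacement = -6 m

-6 m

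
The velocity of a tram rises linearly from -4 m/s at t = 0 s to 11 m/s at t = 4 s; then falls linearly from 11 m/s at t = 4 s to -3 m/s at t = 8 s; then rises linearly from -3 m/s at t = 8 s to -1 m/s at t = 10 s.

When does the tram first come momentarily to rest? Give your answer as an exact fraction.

v changes sign on 0–4 s (from -4 to 11); the graph is linear there, so v = 0 at t = 0 + (4)·(4 − 0)/(11 − -4) = 16/15 s.

t = 16/15 s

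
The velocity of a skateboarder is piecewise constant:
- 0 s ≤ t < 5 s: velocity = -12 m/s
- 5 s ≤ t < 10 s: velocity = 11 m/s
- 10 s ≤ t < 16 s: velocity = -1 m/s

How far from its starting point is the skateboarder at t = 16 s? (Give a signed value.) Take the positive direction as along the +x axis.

Displacement is the signed area under the v-t curve.
0–5 s: -12 × 5 = -60 m
5–10 s: 11 × 5 = 55 m
10–16 s: -1 × 6 = -6 m
Net displacement = -11 m

-11 m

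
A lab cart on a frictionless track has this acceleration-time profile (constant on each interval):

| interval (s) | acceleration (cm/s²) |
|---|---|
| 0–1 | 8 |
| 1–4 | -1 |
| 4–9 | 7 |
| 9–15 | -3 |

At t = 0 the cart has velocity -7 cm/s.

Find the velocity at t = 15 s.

15 cm/s

Δv equals the area under the a-t graph; then v = v₀ + Δv.
0–1 s: 8 × 1 = 8 cm/s
1–4 s: -1 × 3 = -3 cm/s
4–9 s: 7 × 5 = 35 cm/s
9–15 s: -3 × 6 = -18 cm/s
Δv = 22 cm/s, so v(15) = -7 + (22) = 15 cm/s.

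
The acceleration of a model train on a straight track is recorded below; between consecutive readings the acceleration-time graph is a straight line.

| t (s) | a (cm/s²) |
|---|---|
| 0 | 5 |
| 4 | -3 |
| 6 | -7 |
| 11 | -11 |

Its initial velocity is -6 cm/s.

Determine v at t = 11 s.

-57 cm/s

Δv equals the area under the a-t graph; then v = v₀ + Δv.
0–4 s: ½(5 + -3)(4) = 4 cm/s
4–6 s: ½(-3 + -7)(2) = -10 cm/s
6–11 s: ½(-7 + -11)(5) = -45 cm/s
Δv = -51 cm/s, so v(11) = -6 + (-51) = -57 cm/s.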